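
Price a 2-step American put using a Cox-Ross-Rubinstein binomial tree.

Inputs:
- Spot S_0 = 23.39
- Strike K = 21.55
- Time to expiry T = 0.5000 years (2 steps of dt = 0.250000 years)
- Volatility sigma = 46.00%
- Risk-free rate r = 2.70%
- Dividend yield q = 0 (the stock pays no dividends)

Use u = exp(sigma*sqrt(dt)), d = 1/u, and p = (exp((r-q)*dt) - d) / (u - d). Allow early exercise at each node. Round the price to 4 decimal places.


Answer: Price = V(0,0) = 1.9710

Derivation:
dt = T/N = 0.250000
u = exp(sigma*sqrt(dt)) = 1.258600; d = 1/u = 0.794534
p = (exp((r-q)*dt) - d) / (u - d) = 0.457347
Discount per step: exp(-r*dt) = 0.993273
Stock lattice S(k, i) with i counting down-moves:
  k=0: S(0,0) = 23.3900
  k=1: S(1,0) = 29.4387; S(1,1) = 18.5841
  k=2: S(2,0) = 37.0515; S(2,1) = 23.3900; S(2,2) = 14.7657
Terminal payoffs V(N, i) = max(K - S_T, 0):
  V(2,0) = 0.000000; V(2,1) = 0.000000; V(2,2) = 6.784276
Backward induction: V(k, i) = exp(-r*dt) * [p * V(k+1, i) + (1-p) * V(k+1, i+1)]; then take max(V_cont, immediate exercise) for American.
  V(1,0) = exp(-r*dt) * [p*0.000000 + (1-p)*0.000000] = 0.000000; exercise = 0.000000; V(1,0) = max -> 0.000000
  V(1,1) = exp(-r*dt) * [p*0.000000 + (1-p)*6.784276] = 3.656743; exercise = 2.965859; V(1,1) = max -> 3.656743
  V(0,0) = exp(-r*dt) * [p*0.000000 + (1-p)*3.656743] = 1.970995; exercise = 0.000000; V(0,0) = max -> 1.970995


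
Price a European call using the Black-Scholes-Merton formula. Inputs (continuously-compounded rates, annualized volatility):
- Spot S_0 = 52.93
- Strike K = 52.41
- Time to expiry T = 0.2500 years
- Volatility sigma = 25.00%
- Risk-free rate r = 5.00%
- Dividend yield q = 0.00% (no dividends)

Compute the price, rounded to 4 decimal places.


d1 = (ln(S/K) + (r - q + 0.5*sigma^2) * T) / (sigma * sqrt(T)) = 0.24148298
d2 = d1 - sigma * sqrt(T) = 0.11648298
exp(-rT) = 0.98757780; exp(-qT) = 1.00000000
C = S_0 * exp(-qT) * N(d1) - K * exp(-rT) * N(d2)
N(d1) = 0.59540960; N(d2) = 0.54636511
C = 52.9300 * 1.00000000 * 0.59540960 - 52.4100 * 0.98757780 * 0.54636511 = 3.2357

Answer: Price = 3.2357


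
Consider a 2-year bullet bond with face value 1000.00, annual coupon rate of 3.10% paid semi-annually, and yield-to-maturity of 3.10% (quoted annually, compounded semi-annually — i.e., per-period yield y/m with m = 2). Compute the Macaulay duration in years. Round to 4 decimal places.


Coupon per period c = face * coupon_rate / m = 15.500000
Periods per year m = 2; per-period yield y/m = 0.015500
Number of cashflows N = 4
Cashflows (t years, CF_t, discount factor 1/(1+y/m)^(m*t), PV):
  t = 0.5000: CF_t = 15.500000, DF = 0.984737, PV = 15.263417
  t = 1.0000: CF_t = 15.500000, DF = 0.969706, PV = 15.030445
  t = 1.5000: CF_t = 15.500000, DF = 0.954905, PV = 14.801029
  t = 2.0000: CF_t = 1015.500000, DF = 0.940330, PV = 954.905109
Price P = sum_t PV_t = 1000.000000
Macaulay numerator sum_t t * PV_t:
  t * PV_t at t = 0.5000: 7.631709
  t * PV_t at t = 1.0000: 15.030445
  t * PV_t at t = 1.5000: 22.201544
  t * PV_t at t = 2.0000: 1909.810217
Macaulay duration D = (sum_t t * PV_t) / P = 1954.673915 / 1000.000000 = 1.954674

Answer: Macaulay duration = 1.9547 years


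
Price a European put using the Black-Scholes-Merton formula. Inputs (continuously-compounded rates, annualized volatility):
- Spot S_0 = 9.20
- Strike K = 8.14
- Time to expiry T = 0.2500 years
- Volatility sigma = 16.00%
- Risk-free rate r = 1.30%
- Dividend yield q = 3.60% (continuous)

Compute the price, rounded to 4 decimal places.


d1 = (ln(S/K) + (r - q + 0.5*sigma^2) * T) / (sigma * sqrt(T)) = 1.49829130
d2 = d1 - sigma * sqrt(T) = 1.41829130
exp(-rT) = 0.99675528; exp(-qT) = 0.99104038
P = K * exp(-rT) * N(-d2) - S_0 * exp(-qT) * N(-d1)
N(-d1) = 0.06702879; N(-d2) = 0.07805287
P = 8.1400 * 0.99675528 * 0.07805287 - 9.2000 * 0.99104038 * 0.06702879 = 0.0221

Answer: Price = 0.0221


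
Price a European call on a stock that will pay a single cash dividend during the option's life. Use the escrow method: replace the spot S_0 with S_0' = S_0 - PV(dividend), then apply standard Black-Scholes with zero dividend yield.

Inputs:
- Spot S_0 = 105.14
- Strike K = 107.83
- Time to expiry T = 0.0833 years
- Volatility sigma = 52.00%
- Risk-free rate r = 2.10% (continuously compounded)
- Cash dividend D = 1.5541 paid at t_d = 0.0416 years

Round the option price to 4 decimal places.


PV(D) = D * exp(-r * t_d) = 1.5541 * 0.99912678 = 1.55274293
S_0' = S_0 - PV(D) = 105.1400 - 1.55274293 = 103.58725707
d1 = (ln(S_0'/K) + (r + sigma^2/2)*T) / (sigma*sqrt(T)) = -0.18076988
d2 = d1 - sigma*sqrt(T) = -0.33085092
exp(-rT) = 0.99825223
N(d1) = 0.42827410; N(d2) = 0.37037855
C = S_0' * N(d1) - K * exp(-rT) * N(d2) = 103.58725707 * 0.42827410 - 107.8300 * 0.99825223 * 0.37037855 = 4.4956

Answer: Price = 4.4956


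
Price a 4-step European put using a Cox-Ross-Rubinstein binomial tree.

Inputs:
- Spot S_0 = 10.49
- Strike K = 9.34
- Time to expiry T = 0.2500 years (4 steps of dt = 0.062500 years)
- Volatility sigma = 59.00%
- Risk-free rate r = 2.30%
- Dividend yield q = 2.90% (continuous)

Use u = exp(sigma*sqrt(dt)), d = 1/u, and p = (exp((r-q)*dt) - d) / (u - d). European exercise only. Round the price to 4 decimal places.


Answer: Price = V(0,0) = 0.7316

Derivation:
dt = T/N = 0.062500
u = exp(sigma*sqrt(dt)) = 1.158933; d = 1/u = 0.862862
p = (exp((r-q)*dt) - d) / (u - d) = 0.461925
Discount per step: exp(-r*dt) = 0.998564
Stock lattice S(k, i) with i counting down-moves:
  k=0: S(0,0) = 10.4900
  k=1: S(1,0) = 12.1572; S(1,1) = 9.0514
  k=2: S(2,0) = 14.0894; S(2,1) = 10.4900; S(2,2) = 7.8101
  k=3: S(3,0) = 16.3287; S(3,1) = 12.1572; S(3,2) = 9.0514; S(3,3) = 6.7391
  k=4: S(4,0) = 18.9238; S(4,1) = 14.0894; S(4,2) = 10.4900; S(4,3) = 7.8101; S(4,4) = 5.8149
Terminal payoffs V(N, i) = max(K - S_T, 0):
  V(4,0) = 0.000000; V(4,1) = 0.000000; V(4,2) = 0.000000; V(4,3) = 1.529864; V(4,4) = 3.525107
Backward induction: V(k, i) = exp(-r*dt) * [p * V(k+1, i) + (1-p) * V(k+1, i+1)].
  V(3,0) = exp(-r*dt) * [p*0.000000 + (1-p)*0.000000] = 0.000000
  V(3,1) = exp(-r*dt) * [p*0.000000 + (1-p)*0.000000] = 0.000000
  V(3,2) = exp(-r*dt) * [p*0.000000 + (1-p)*1.529864] = 0.821998
  V(3,3) = exp(-r*dt) * [p*1.529864 + (1-p)*3.525107] = 2.599714
  V(2,0) = exp(-r*dt) * [p*0.000000 + (1-p)*0.000000] = 0.000000
  V(2,1) = exp(-r*dt) * [p*0.000000 + (1-p)*0.821998] = 0.441661
  V(2,2) = exp(-r*dt) * [p*0.821998 + (1-p)*2.599714] = 1.775987
  V(1,0) = exp(-r*dt) * [p*0.000000 + (1-p)*0.441661] = 0.237305
  V(1,1) = exp(-r*dt) * [p*0.441661 + (1-p)*1.775987] = 1.157962
  V(0,0) = exp(-r*dt) * [p*0.237305 + (1-p)*1.157962] = 0.731635


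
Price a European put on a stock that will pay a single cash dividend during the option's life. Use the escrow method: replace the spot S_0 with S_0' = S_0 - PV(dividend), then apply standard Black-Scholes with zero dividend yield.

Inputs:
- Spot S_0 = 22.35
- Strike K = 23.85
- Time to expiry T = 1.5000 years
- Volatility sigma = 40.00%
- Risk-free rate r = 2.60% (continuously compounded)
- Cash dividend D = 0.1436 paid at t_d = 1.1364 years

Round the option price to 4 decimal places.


PV(D) = D * exp(-r * t_d) = 0.1436 * 0.97088583 = 0.13941920
S_0' = S_0 - PV(D) = 22.3500 - 0.13941920 = 22.21058080
d1 = (ln(S_0'/K) + (r + sigma^2/2)*T) / (sigma*sqrt(T)) = 0.17918950
d2 = d1 - sigma*sqrt(T) = -0.31070844
exp(-rT) = 0.96175071
N(-d1) = 0.42889445; N(-d2) = 0.62198886
P = K * exp(-rT) * N(-d2) - S_0' * N(-d1) = 23.8500 * 0.96175071 * 0.62198886 - 22.21058080 * 0.42889445 = 4.7410

Answer: Price = 4.7410


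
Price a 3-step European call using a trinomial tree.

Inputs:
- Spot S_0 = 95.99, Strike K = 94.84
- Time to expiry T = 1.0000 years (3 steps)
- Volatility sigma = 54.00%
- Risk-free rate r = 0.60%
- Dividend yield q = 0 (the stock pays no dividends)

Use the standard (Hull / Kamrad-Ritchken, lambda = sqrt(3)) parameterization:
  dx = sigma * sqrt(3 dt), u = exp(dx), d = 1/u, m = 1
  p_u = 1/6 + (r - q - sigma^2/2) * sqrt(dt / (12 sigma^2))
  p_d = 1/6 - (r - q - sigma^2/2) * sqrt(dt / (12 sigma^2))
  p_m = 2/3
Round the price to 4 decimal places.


Answer: Price = V(0,0) = 18.9917

Derivation:
dt = T/N = 0.333333; dx = sigma*sqrt(3*dt) = 0.540000
u = exp(dx) = 1.716007; d = 1/u = 0.582748
p_u = 0.123519, p_m = 0.666667, p_d = 0.209815
Discount per step: exp(-r*dt) = 0.998002
Stock lattice S(k, j) with j the centered position index:
  k=0: S(0,+0) = 95.9900
  k=1: S(1,-1) = 55.9380; S(1,+0) = 95.9900; S(1,+1) = 164.7195
  k=2: S(2,-2) = 32.5978; S(2,-1) = 55.9380; S(2,+0) = 95.9900; S(2,+1) = 164.7195; S(2,+2) = 282.6598
  k=3: S(3,-3) = 18.9963; S(3,-2) = 32.5978; S(3,-1) = 55.9380; S(3,+0) = 95.9900; S(3,+1) = 164.7195; S(3,+2) = 282.6598; S(3,+3) = 485.0461
Terminal payoffs V(N, j) = max(S_T - K, 0):
  V(3,-3) = 0.000000; V(3,-2) = 0.000000; V(3,-1) = 0.000000; V(3,+0) = 1.150000; V(3,+1) = 69.879499; V(3,+2) = 187.819790; V(3,+3) = 390.206139
Backward induction: V(k, j) = exp(-r*dt) * [p_u * V(k+1, j+1) + p_m * V(k+1, j) + p_d * V(k+1, j-1)]
  V(2,-2) = exp(-r*dt) * [p_u*0.000000 + p_m*0.000000 + p_d*0.000000] = 0.000000
  V(2,-1) = exp(-r*dt) * [p_u*1.150000 + p_m*0.000000 + p_d*0.000000] = 0.141762
  V(2,+0) = exp(-r*dt) * [p_u*69.879499 + p_m*1.150000 + p_d*0.000000] = 9.379301
  V(2,+1) = exp(-r*dt) * [p_u*187.819790 + p_m*69.879499 + p_d*1.150000] = 69.886928
  V(2,+2) = exp(-r*dt) * [p_u*390.206139 + p_m*187.819790 + p_d*69.879499] = 187.696862
  V(1,-1) = exp(-r*dt) * [p_u*9.379301 + p_m*0.141762 + p_d*0.000000] = 1.250522
  V(1,+0) = exp(-r*dt) * [p_u*69.886928 + p_m*9.379301 + p_d*0.141762] = 14.885141
  V(1,+1) = exp(-r*dt) * [p_u*187.696862 + p_m*69.886928 + p_d*9.379301] = 71.599897
  V(0,+0) = exp(-r*dt) * [p_u*71.599897 + p_m*14.885141 + p_d*1.250522] = 18.991697


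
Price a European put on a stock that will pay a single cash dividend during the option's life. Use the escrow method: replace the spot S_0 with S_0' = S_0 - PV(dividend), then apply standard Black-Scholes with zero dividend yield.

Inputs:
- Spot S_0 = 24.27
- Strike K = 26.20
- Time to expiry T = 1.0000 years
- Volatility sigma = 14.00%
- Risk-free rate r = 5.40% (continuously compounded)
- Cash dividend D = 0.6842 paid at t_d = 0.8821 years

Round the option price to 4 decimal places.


PV(D) = D * exp(-r * t_d) = 0.6842 * 0.95348327 = 0.65237325
S_0' = S_0 - PV(D) = 24.2700 - 0.65237325 = 23.61762675
d1 = (ln(S_0'/K) + (r + sigma^2/2)*T) / (sigma*sqrt(T)) = -0.28547201
d2 = d1 - sigma*sqrt(T) = -0.42547201
exp(-rT) = 0.94743211
N(-d1) = 0.61235873; N(-d2) = 0.66475369
P = K * exp(-rT) * N(-d2) - S_0' * N(-d1) = 26.2000 * 0.94743211 * 0.66475369 - 23.61762675 * 0.61235873 = 2.0385

Answer: Price = 2.0385


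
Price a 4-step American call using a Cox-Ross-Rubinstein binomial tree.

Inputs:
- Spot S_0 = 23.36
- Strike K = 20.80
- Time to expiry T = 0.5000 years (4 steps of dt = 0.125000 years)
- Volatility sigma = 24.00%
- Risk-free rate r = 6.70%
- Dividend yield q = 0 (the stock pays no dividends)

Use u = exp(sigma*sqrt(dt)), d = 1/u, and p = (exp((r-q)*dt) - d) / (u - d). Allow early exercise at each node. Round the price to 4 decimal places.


Answer: Price = V(0,0) = 3.6776

Derivation:
dt = T/N = 0.125000
u = exp(sigma*sqrt(dt)) = 1.088557; d = 1/u = 0.918647
p = (exp((r-q)*dt) - d) / (u - d) = 0.528297
Discount per step: exp(-r*dt) = 0.991660
Stock lattice S(k, i) with i counting down-moves:
  k=0: S(0,0) = 23.3600
  k=1: S(1,0) = 25.4287; S(1,1) = 21.4596
  k=2: S(2,0) = 27.6806; S(2,1) = 23.3600; S(2,2) = 19.7138
  k=3: S(3,0) = 30.1319; S(3,1) = 25.4287; S(3,2) = 21.4596; S(3,3) = 18.1100
  k=4: S(4,0) = 32.8003; S(4,1) = 27.6806; S(4,2) = 23.3600; S(4,3) = 19.7138; S(4,4) = 16.6367
Terminal payoffs V(N, i) = max(S_T - K, 0):
  V(4,0) = 12.000259; V(4,1) = 6.880572; V(4,2) = 2.560000; V(4,3) = 0.000000; V(4,4) = 0.000000
Backward induction: V(k, i) = exp(-r*dt) * [p * V(k+1, i) + (1-p) * V(k+1, i+1)]; then take max(V_cont, immediate exercise) for American.
  V(3,0) = exp(-r*dt) * [p*12.000259 + (1-p)*6.880572] = 9.505348; exercise = 9.331876; V(3,0) = max -> 9.505348
  V(3,1) = exp(-r*dt) * [p*6.880572 + (1-p)*2.560000] = 4.802160; exercise = 4.628688; V(3,1) = max -> 4.802160
  V(3,2) = exp(-r*dt) * [p*2.560000 + (1-p)*0.000000] = 1.341162; exercise = 0.659605; V(3,2) = max -> 1.341162
  V(3,3) = exp(-r*dt) * [p*0.000000 + (1-p)*0.000000] = 0.000000; exercise = 0.000000; V(3,3) = max -> 0.000000
  V(2,0) = exp(-r*dt) * [p*9.505348 + (1-p)*4.802160] = 7.226070; exercise = 6.880572; V(2,0) = max -> 7.226070
  V(2,1) = exp(-r*dt) * [p*4.802160 + (1-p)*1.341162] = 3.143164; exercise = 2.560000; V(2,1) = max -> 3.143164
  V(2,2) = exp(-r*dt) * [p*1.341162 + (1-p)*0.000000] = 0.702623; exercise = 0.000000; V(2,2) = max -> 0.702623
  V(1,0) = exp(-r*dt) * [p*7.226070 + (1-p)*3.143164] = 5.255950; exercise = 4.628688; V(1,0) = max -> 5.255950
  V(1,1) = exp(-r*dt) * [p*3.143164 + (1-p)*0.702623] = 1.975342; exercise = 0.659605; V(1,1) = max -> 1.975342
  V(0,0) = exp(-r*dt) * [p*5.255950 + (1-p)*1.975342] = 3.677550; exercise = 2.560000; V(0,0) = max -> 3.677550


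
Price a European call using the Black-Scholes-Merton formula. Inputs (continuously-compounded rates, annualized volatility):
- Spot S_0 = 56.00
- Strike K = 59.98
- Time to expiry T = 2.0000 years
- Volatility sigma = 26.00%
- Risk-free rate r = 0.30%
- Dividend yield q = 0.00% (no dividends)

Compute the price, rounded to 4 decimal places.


d1 = (ln(S/K) + (r - q + 0.5*sigma^2) * T) / (sigma * sqrt(T)) = 0.01343644
d2 = d1 - sigma * sqrt(T) = -0.35425909
exp(-rT) = 0.99401796; exp(-qT) = 1.00000000
C = S_0 * exp(-qT) * N(d1) - K * exp(-rT) * N(d2)
N(d1) = 0.50536020; N(d2) = 0.36157236
C = 56.0000 * 1.00000000 * 0.50536020 - 59.9800 * 0.99401796 * 0.36157236 = 6.7428

Answer: Price = 6.7428


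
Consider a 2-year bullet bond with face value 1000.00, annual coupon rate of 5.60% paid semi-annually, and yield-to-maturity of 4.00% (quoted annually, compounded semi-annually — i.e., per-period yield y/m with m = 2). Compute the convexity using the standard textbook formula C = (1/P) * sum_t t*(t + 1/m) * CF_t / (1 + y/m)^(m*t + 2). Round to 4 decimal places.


Answer: Convexity = 4.5535

Derivation:
Coupon per period c = face * coupon_rate / m = 28.000000
Periods per year m = 2; per-period yield y/m = 0.020000
Number of cashflows N = 4
Cashflows (t years, CF_t, discount factor 1/(1+y/m)^(m*t), PV):
  t = 0.5000: CF_t = 28.000000, DF = 0.980392, PV = 27.450980
  t = 1.0000: CF_t = 28.000000, DF = 0.961169, PV = 26.912726
  t = 1.5000: CF_t = 28.000000, DF = 0.942322, PV = 26.385025
  t = 2.0000: CF_t = 1028.000000, DF = 0.923845, PV = 949.713098
Price P = sum_t PV_t = 1030.461830
Convexity numerator sum_t t*(t + 1/m) * CF_t / (1+y/m)^(m*t + 2):
  t = 0.5000: term = 13.192513
  t = 1.0000: term = 38.801508
  t = 1.5000: term = 76.081388
  t = 2.0000: term = 4564.172904
Convexity = (1/P) * sum = 4692.248313 / 1030.461830 = 4.553539


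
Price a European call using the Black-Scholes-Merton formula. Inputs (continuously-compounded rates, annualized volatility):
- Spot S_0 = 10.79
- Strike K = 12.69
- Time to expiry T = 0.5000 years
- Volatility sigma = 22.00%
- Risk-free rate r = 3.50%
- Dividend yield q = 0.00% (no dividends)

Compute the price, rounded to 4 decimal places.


Answer: Price = 0.1711

Derivation:
d1 = (ln(S/K) + (r - q + 0.5*sigma^2) * T) / (sigma * sqrt(T)) = -0.85234974
d2 = d1 - sigma * sqrt(T) = -1.00791324
exp(-rT) = 0.98265224; exp(-qT) = 1.00000000
C = S_0 * exp(-qT) * N(d1) - K * exp(-rT) * N(d2)
N(d1) = 0.19701000; N(d2) = 0.15674806
C = 10.7900 * 1.00000000 * 0.19701000 - 12.6900 * 0.98265224 * 0.15674806 = 0.1711


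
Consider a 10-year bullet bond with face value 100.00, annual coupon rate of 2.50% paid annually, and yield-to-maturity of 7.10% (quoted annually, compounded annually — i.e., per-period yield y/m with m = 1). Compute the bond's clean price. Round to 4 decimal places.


Answer: Price = 67.8403

Derivation:
Coupon per period c = face * coupon_rate / m = 2.500000
Periods per year m = 1; per-period yield y/m = 0.071000
Number of cashflows N = 10
Cashflows (t years, CF_t, discount factor 1/(1+y/m)^(m*t), PV):
  t = 1.0000: CF_t = 2.500000, DF = 0.933707, PV = 2.334267
  t = 2.0000: CF_t = 2.500000, DF = 0.871808, PV = 2.179521
  t = 3.0000: CF_t = 2.500000, DF = 0.814013, PV = 2.035034
  t = 4.0000: CF_t = 2.500000, DF = 0.760050, PV = 1.900125
  t = 5.0000: CF_t = 2.500000, DF = 0.709664, PV = 1.774159
  t = 6.0000: CF_t = 2.500000, DF = 0.662618, PV = 1.656545
  t = 7.0000: CF_t = 2.500000, DF = 0.618691, PV = 1.546727
  t = 8.0000: CF_t = 2.500000, DF = 0.577676, PV = 1.444190
  t = 9.0000: CF_t = 2.500000, DF = 0.539380, PV = 1.348450
  t = 10.0000: CF_t = 102.500000, DF = 0.503623, PV = 51.621326
Price P = sum_t PV_t = 67.840344


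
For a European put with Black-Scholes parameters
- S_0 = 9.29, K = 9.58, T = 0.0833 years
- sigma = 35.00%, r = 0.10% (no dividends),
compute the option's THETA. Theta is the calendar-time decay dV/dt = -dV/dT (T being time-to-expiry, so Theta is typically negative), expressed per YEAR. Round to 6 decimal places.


Answer: Theta = -2.170320

Derivation:
d1 = -0.2529657870; d2 = -0.3539818748
phi(d1) = 0.3863798300; exp(-qT) = 1.0000000000; exp(-rT) = 0.9999167035
Theta = -S*exp(-qT)*phi(d1)*sigma/(2*sqrt(T)) + r*K*exp(-rT)*N(-d2) - q*S*exp(-qT)*N(-d1)
N(-d1) = 0.5998526742; N(-d2) = 0.6383237666; sqrt(T) = 0.2886173938
Term 1 = -9.2900 * 1.0000000000 * 0.3863798300 * 0.3500 / (2 * 0.2886173938) = -2.1764350386
Term 2 = 0.0010 * 9.5800 * 0.9999167035 * 0.6383237666 = 0.0061146323
Term 3 = 0 (no dividend yield, q = 0)
Theta = -2.1764350386 + (0.0061146323) + (0.0000000000) = -2.170320


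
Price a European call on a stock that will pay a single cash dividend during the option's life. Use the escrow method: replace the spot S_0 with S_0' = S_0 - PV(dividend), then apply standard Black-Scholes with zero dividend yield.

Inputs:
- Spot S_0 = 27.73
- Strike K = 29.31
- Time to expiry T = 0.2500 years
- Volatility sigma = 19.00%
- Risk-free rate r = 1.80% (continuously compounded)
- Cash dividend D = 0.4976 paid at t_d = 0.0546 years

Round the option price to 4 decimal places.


Answer: Price = 0.3656

Derivation:
PV(D) = D * exp(-r * t_d) = 0.4976 * 0.99901768 = 0.49711120
S_0' = S_0 - PV(D) = 27.7300 - 0.49711120 = 27.23288880
d1 = (ln(S_0'/K) + (r + sigma^2/2)*T) / (sigma*sqrt(T)) = -0.67885121
d2 = d1 - sigma*sqrt(T) = -0.77385121
exp(-rT) = 0.99551011
N(d1) = 0.24861607; N(d2) = 0.21950939
C = S_0' * N(d1) - K * exp(-rT) * N(d2) = 27.23288880 * 0.24861607 - 29.3100 * 0.99551011 * 0.21950939 = 0.3656


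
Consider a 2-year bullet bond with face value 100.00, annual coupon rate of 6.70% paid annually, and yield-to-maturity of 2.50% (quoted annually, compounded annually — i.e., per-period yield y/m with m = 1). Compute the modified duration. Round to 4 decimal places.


Answer: Modified duration = 1.8922

Derivation:
Coupon per period c = face * coupon_rate / m = 6.700000
Periods per year m = 1; per-period yield y/m = 0.025000
Number of cashflows N = 2
Cashflows (t years, CF_t, discount factor 1/(1+y/m)^(m*t), PV):
  t = 1.0000: CF_t = 6.700000, DF = 0.975610, PV = 6.536585
  t = 2.0000: CF_t = 106.700000, DF = 0.951814, PV = 101.558596
Price P = sum_t PV_t = 108.095181
First compute Macaulay numerator sum_t t * PV_t:
  t * PV_t at t = 1.0000: 6.536585
  t * PV_t at t = 2.0000: 203.117192
Macaulay duration D = 209.653778 / 108.095181 = 1.939529
Modified duration = D / (1 + y/m) = 1.939529 / (1 + 0.025000) = 1.892224


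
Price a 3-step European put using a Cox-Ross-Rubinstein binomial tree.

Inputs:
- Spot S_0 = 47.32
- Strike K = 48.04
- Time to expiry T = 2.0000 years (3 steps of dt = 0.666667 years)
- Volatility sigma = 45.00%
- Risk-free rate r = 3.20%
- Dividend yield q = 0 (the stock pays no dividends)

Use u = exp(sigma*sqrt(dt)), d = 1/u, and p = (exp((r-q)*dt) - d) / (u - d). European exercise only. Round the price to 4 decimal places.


dt = T/N = 0.666667
u = exp(sigma*sqrt(dt)) = 1.444009; d = 1/u = 0.692516
p = (exp((r-q)*dt) - d) / (u - d) = 0.437857
Discount per step: exp(-r*dt) = 0.978893
Stock lattice S(k, i) with i counting down-moves:
  k=0: S(0,0) = 47.3200
  k=1: S(1,0) = 68.3305; S(1,1) = 32.7699
  k=2: S(2,0) = 98.6699; S(2,1) = 47.3200; S(2,2) = 22.6937
  k=3: S(3,0) = 142.4803; S(3,1) = 68.3305; S(3,2) = 32.7699; S(3,3) = 15.7157
Terminal payoffs V(N, i) = max(K - S_T, 0):
  V(3,0) = 0.000000; V(3,1) = 0.000000; V(3,2) = 15.270127; V(3,3) = 32.324262
Backward induction: V(k, i) = exp(-r*dt) * [p * V(k+1, i) + (1-p) * V(k+1, i+1)].
  V(2,0) = exp(-r*dt) * [p*0.000000 + (1-p)*0.000000] = 0.000000
  V(2,1) = exp(-r*dt) * [p*0.000000 + (1-p)*15.270127] = 8.402815
  V(2,2) = exp(-r*dt) * [p*15.270127 + (1-p)*32.324262] = 24.332329
  V(1,0) = exp(-r*dt) * [p*0.000000 + (1-p)*8.402815] = 4.623884
  V(1,1) = exp(-r*dt) * [p*8.402815 + (1-p)*24.332329] = 16.991114
  V(0,0) = exp(-r*dt) * [p*4.623884 + (1-p)*16.991114] = 11.331700

Answer: Price = V(0,0) = 11.3317


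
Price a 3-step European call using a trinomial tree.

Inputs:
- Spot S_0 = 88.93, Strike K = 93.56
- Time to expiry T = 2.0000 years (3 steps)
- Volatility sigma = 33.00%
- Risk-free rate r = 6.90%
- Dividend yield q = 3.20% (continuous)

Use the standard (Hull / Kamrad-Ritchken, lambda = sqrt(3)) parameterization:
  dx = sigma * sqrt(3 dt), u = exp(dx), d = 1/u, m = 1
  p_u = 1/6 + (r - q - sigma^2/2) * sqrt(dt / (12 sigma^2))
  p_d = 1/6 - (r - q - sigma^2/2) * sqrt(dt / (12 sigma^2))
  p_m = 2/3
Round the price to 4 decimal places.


dt = T/N = 0.666667; dx = sigma*sqrt(3*dt) = 0.466690
u = exp(dx) = 1.594708; d = 1/u = 0.627074
p_u = 0.154203, p_m = 0.666667, p_d = 0.179130
Discount per step: exp(-r*dt) = 0.955042
Stock lattice S(k, j) with j the centered position index:
  k=0: S(0,+0) = 88.9300
  k=1: S(1,-1) = 55.7657; S(1,+0) = 88.9300; S(1,+1) = 141.8174
  k=2: S(2,-2) = 34.9692; S(2,-1) = 55.7657; S(2,+0) = 88.9300; S(2,+1) = 141.8174; S(2,+2) = 226.1572
  k=3: S(3,-3) = 21.9283; S(3,-2) = 34.9692; S(3,-1) = 55.7657; S(3,+0) = 88.9300; S(3,+1) = 141.8174; S(3,+2) = 226.1572; S(3,+3) = 360.6547
Terminal payoffs V(N, j) = max(S_T - K, 0):
  V(3,-3) = 0.000000; V(3,-2) = 0.000000; V(3,-1) = 0.000000; V(3,+0) = 0.000000; V(3,+1) = 48.257358; V(3,+2) = 132.597237; V(3,+3) = 267.094693
Backward induction: V(k, j) = exp(-r*dt) * [p_u * V(k+1, j+1) + p_m * V(k+1, j) + p_d * V(k+1, j-1)]
  V(2,-2) = exp(-r*dt) * [p_u*0.000000 + p_m*0.000000 + p_d*0.000000] = 0.000000
  V(2,-1) = exp(-r*dt) * [p_u*0.000000 + p_m*0.000000 + p_d*0.000000] = 0.000000
  V(2,+0) = exp(-r*dt) * [p_u*48.257358 + p_m*0.000000 + p_d*0.000000] = 7.106878
  V(2,+1) = exp(-r*dt) * [p_u*132.597237 + p_m*48.257358 + p_d*0.000000] = 50.252843
  V(2,+2) = exp(-r*dt) * [p_u*267.094693 + p_m*132.597237 + p_d*48.257358] = 132.014802
  V(1,-1) = exp(-r*dt) * [p_u*7.106878 + p_m*0.000000 + p_d*0.000000] = 1.046632
  V(1,+0) = exp(-r*dt) * [p_u*50.252843 + p_m*7.106878 + p_d*0.000000] = 11.925665
  V(1,+1) = exp(-r*dt) * [p_u*132.014802 + p_m*50.252843 + p_d*7.106878] = 52.653405
  V(0,+0) = exp(-r*dt) * [p_u*52.653405 + p_m*11.925665 + p_d*1.046632] = 15.526347

Answer: Price = V(0,0) = 15.5263


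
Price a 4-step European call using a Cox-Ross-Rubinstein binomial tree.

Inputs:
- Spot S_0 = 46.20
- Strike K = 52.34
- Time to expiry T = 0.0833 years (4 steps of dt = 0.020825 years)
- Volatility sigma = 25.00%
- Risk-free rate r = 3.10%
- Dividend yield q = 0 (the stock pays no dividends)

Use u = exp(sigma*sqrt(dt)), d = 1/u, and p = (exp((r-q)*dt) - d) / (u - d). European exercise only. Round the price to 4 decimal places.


dt = T/N = 0.020825
u = exp(sigma*sqrt(dt)) = 1.036736; d = 1/u = 0.964566
p = (exp((r-q)*dt) - d) / (u - d) = 0.499930
Discount per step: exp(-r*dt) = 0.999355
Stock lattice S(k, i) with i counting down-moves:
  k=0: S(0,0) = 46.2000
  k=1: S(1,0) = 47.8972; S(1,1) = 44.5629
  k=2: S(2,0) = 49.6567; S(2,1) = 46.2000; S(2,2) = 42.9839
  k=3: S(3,0) = 51.4809; S(3,1) = 47.8972; S(3,2) = 44.5629; S(3,3) = 41.4608
  k=4: S(4,0) = 53.3721; S(4,1) = 49.6567; S(4,2) = 46.2000; S(4,3) = 42.9839; S(4,4) = 39.9917
Terminal payoffs V(N, i) = max(S_T - K, 0):
  V(4,0) = 1.032119; V(4,1) = 0.000000; V(4,2) = 0.000000; V(4,3) = 0.000000; V(4,4) = 0.000000
Backward induction: V(k, i) = exp(-r*dt) * [p * V(k+1, i) + (1-p) * V(k+1, i+1)].
  V(3,0) = exp(-r*dt) * [p*1.032119 + (1-p)*0.000000] = 0.515654
  V(3,1) = exp(-r*dt) * [p*0.000000 + (1-p)*0.000000] = 0.000000
  V(3,2) = exp(-r*dt) * [p*0.000000 + (1-p)*0.000000] = 0.000000
  V(3,3) = exp(-r*dt) * [p*0.000000 + (1-p)*0.000000] = 0.000000
  V(2,0) = exp(-r*dt) * [p*0.515654 + (1-p)*0.000000] = 0.257624
  V(2,1) = exp(-r*dt) * [p*0.000000 + (1-p)*0.000000] = 0.000000
  V(2,2) = exp(-r*dt) * [p*0.000000 + (1-p)*0.000000] = 0.000000
  V(1,0) = exp(-r*dt) * [p*0.257624 + (1-p)*0.000000] = 0.128711
  V(1,1) = exp(-r*dt) * [p*0.000000 + (1-p)*0.000000] = 0.000000
  V(0,0) = exp(-r*dt) * [p*0.128711 + (1-p)*0.000000] = 0.064305

Answer: Price = V(0,0) = 0.0643


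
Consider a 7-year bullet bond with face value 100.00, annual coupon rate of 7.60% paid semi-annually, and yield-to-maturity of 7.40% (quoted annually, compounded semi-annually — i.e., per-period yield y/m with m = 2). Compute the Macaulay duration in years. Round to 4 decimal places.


Answer: Macaulay duration = 5.5643 years

Derivation:
Coupon per period c = face * coupon_rate / m = 3.800000
Periods per year m = 2; per-period yield y/m = 0.037000
Number of cashflows N = 14
Cashflows (t years, CF_t, discount factor 1/(1+y/m)^(m*t), PV):
  t = 0.5000: CF_t = 3.800000, DF = 0.964320, PV = 3.664417
  t = 1.0000: CF_t = 3.800000, DF = 0.929913, PV = 3.533671
  t = 1.5000: CF_t = 3.800000, DF = 0.896734, PV = 3.407590
  t = 2.0000: CF_t = 3.800000, DF = 0.864739, PV = 3.286008
  t = 2.5000: CF_t = 3.800000, DF = 0.833885, PV = 3.168763
  t = 3.0000: CF_t = 3.800000, DF = 0.804132, PV = 3.055702
  t = 3.5000: CF_t = 3.800000, DF = 0.775441, PV = 2.946675
  t = 4.0000: CF_t = 3.800000, DF = 0.747773, PV = 2.841539
  t = 4.5000: CF_t = 3.800000, DF = 0.721093, PV = 2.740153
  t = 5.0000: CF_t = 3.800000, DF = 0.695364, PV = 2.642385
  t = 5.5000: CF_t = 3.800000, DF = 0.670554, PV = 2.548105
  t = 6.0000: CF_t = 3.800000, DF = 0.646629, PV = 2.457189
  t = 6.5000: CF_t = 3.800000, DF = 0.623557, PV = 2.369517
  t = 7.0000: CF_t = 103.800000, DF = 0.601309, PV = 62.415832
Price P = sum_t PV_t = 101.077544
Macaulay numerator sum_t t * PV_t:
  t * PV_t at t = 0.5000: 1.832208
  t * PV_t at t = 1.0000: 3.533671
  t * PV_t at t = 1.5000: 5.111385
  t * PV_t at t = 2.0000: 6.572015
  t * PV_t at t = 2.5000: 7.921909
  t * PV_t at t = 3.0000: 9.167107
  t * PV_t at t = 3.5000: 10.313364
  t * PV_t at t = 4.0000: 11.366154
  t * PV_t at t = 4.5000: 12.330688
  t * PV_t at t = 5.0000: 13.211923
  t * PV_t at t = 5.5000: 14.014576
  t * PV_t at t = 6.0000: 14.743133
  t * PV_t at t = 6.5000: 15.401858
  t * PV_t at t = 7.0000: 436.910824
Macaulay duration D = (sum_t t * PV_t) / P = 562.430815 / 101.077544 = 5.564350


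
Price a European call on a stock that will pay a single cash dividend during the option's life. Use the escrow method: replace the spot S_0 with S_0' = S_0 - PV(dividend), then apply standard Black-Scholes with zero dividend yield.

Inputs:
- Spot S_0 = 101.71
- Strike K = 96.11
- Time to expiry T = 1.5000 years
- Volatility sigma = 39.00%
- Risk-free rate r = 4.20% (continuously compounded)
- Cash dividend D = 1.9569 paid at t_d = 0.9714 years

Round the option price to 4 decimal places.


Answer: Price = 23.1253

Derivation:
PV(D) = D * exp(-r * t_d) = 1.9569 * 0.96002227 = 1.87866757
S_0' = S_0 - PV(D) = 101.7100 - 1.87866757 = 99.83133243
d1 = (ln(S_0'/K) + (r + sigma^2/2)*T) / (sigma*sqrt(T)) = 0.45025331
d2 = d1 - sigma*sqrt(T) = -0.02739719
exp(-rT) = 0.93894347
N(d1) = 0.67373610; N(d2) = 0.48907147
C = S_0' * N(d1) - K * exp(-rT) * N(d2) = 99.83133243 * 0.67373610 - 96.1100 * 0.93894347 * 0.48907147 = 23.1253


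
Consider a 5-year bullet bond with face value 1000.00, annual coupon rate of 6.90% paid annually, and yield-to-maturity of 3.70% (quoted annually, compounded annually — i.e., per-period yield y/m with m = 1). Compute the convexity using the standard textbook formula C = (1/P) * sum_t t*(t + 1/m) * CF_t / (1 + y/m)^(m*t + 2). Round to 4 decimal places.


Answer: Convexity = 23.7397

Derivation:
Coupon per period c = face * coupon_rate / m = 69.000000
Periods per year m = 1; per-period yield y/m = 0.037000
Number of cashflows N = 5
Cashflows (t years, CF_t, discount factor 1/(1+y/m)^(m*t), PV):
  t = 1.0000: CF_t = 69.000000, DF = 0.964320, PV = 66.538091
  t = 2.0000: CF_t = 69.000000, DF = 0.929913, PV = 64.164022
  t = 3.0000: CF_t = 69.000000, DF = 0.896734, PV = 61.874659
  t = 4.0000: CF_t = 69.000000, DF = 0.864739, PV = 59.666981
  t = 5.0000: CF_t = 1069.000000, DF = 0.833885, PV = 891.423181
Price P = sum_t PV_t = 1143.666934
Convexity numerator sum_t t*(t + 1/m) * CF_t / (1+y/m)^(m*t + 2):
  t = 1.0000: term = 123.749319
  t = 2.0000: term = 358.001887
  t = 3.0000: term = 690.456869
  t = 4.0000: term = 1109.702458
  t = 5.0000: term = 24868.389748
Convexity = (1/P) * sum = 27150.300282 / 1143.666934 = 23.739692


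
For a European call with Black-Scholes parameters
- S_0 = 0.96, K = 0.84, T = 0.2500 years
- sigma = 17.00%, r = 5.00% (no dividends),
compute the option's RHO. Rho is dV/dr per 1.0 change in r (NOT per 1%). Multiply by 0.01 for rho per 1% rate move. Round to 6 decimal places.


d1 = 1.7605163838; d2 = 1.6755163838
phi(d1) = 0.0846993372; exp(-qT) = 1.0000000000; exp(-rT) = 0.9875778005
N(d2) = 0.9530835204
Rho = K*T*exp(-rT)*N(d2) = 0.8400 * 0.2500 * 0.9875778005 * 0.9530835204 = 0.197661

Answer: Rho = 0.197661


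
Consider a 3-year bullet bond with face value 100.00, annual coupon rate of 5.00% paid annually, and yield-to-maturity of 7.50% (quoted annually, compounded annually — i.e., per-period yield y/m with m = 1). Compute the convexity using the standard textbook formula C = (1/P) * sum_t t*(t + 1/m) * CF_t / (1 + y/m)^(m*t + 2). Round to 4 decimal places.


Answer: Convexity = 9.7133

Derivation:
Coupon per period c = face * coupon_rate / m = 5.000000
Periods per year m = 1; per-period yield y/m = 0.075000
Number of cashflows N = 3
Cashflows (t years, CF_t, discount factor 1/(1+y/m)^(m*t), PV):
  t = 1.0000: CF_t = 5.000000, DF = 0.930233, PV = 4.651163
  t = 2.0000: CF_t = 5.000000, DF = 0.865333, PV = 4.326663
  t = 3.0000: CF_t = 105.000000, DF = 0.804961, PV = 84.520860
Price P = sum_t PV_t = 93.498686
Convexity numerator sum_t t*(t + 1/m) * CF_t / (1+y/m)^(m*t + 2):
  t = 1.0000: term = 8.049606
  t = 2.0000: term = 22.464016
  t = 3.0000: term = 877.663877
Convexity = (1/P) * sum = 908.177498 / 93.498686 = 9.713265


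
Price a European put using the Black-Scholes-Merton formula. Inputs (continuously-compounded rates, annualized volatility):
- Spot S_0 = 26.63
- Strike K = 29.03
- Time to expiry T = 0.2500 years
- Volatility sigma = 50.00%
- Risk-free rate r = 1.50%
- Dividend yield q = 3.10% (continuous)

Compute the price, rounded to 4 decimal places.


d1 = (ln(S/K) + (r - q + 0.5*sigma^2) * T) / (sigma * sqrt(T)) = -0.23616551
d2 = d1 - sigma * sqrt(T) = -0.48616551
exp(-rT) = 0.99625702; exp(-qT) = 0.99227995
P = K * exp(-rT) * N(-d2) - S_0 * exp(-qT) * N(-d1)
N(-d1) = 0.59334788; N(-d2) = 0.68657509
P = 29.0300 * 0.99625702 * 0.68657509 - 26.6300 * 0.99227995 * 0.59334788 = 4.1778

Answer: Price = 4.1778


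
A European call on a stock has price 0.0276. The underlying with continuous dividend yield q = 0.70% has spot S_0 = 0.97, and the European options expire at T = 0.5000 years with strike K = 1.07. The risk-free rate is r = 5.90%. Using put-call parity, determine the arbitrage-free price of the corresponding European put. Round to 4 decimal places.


Answer: Put price = 0.0999

Derivation:
Put-call parity: C - P = S_0 * exp(-qT) - K * exp(-rT).
S_0 * exp(-qT) = 0.9700 * 0.99650612 = 0.96661093
K * exp(-rT) = 1.0700 * 0.97093088 = 1.03889604
P = C - S*exp(-qT) + K*exp(-rT)
P = 0.0276 - 0.96661093 + 1.03889604 = 0.0999


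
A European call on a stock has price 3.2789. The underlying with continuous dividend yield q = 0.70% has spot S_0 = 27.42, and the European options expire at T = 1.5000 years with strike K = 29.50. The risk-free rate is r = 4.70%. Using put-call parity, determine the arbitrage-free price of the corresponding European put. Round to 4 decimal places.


Put-call parity: C - P = S_0 * exp(-qT) - K * exp(-rT).
S_0 * exp(-qT) = 27.4200 * 0.98955493 = 27.13359625
K * exp(-rT) = 29.5000 * 0.93192774 = 27.49186832
P = C - S*exp(-qT) + K*exp(-rT)
P = 3.2789 - 27.13359625 + 27.49186832 = 3.6372

Answer: Put price = 3.6372


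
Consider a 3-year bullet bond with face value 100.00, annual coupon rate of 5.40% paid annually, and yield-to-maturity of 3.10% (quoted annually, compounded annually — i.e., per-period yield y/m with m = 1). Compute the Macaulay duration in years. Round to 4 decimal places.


Answer: Macaulay duration = 2.8539 years

Derivation:
Coupon per period c = face * coupon_rate / m = 5.400000
Periods per year m = 1; per-period yield y/m = 0.031000
Number of cashflows N = 3
Cashflows (t years, CF_t, discount factor 1/(1+y/m)^(m*t), PV):
  t = 1.0000: CF_t = 5.400000, DF = 0.969932, PV = 5.237633
  t = 2.0000: CF_t = 5.400000, DF = 0.940768, PV = 5.080149
  t = 3.0000: CF_t = 105.400000, DF = 0.912481, PV = 96.175536
Price P = sum_t PV_t = 106.493318
Macaulay numerator sum_t t * PV_t:
  t * PV_t at t = 1.0000: 5.237633
  t * PV_t at t = 2.0000: 10.160298
  t * PV_t at t = 3.0000: 288.526608
Macaulay duration D = (sum_t t * PV_t) / P = 303.924539 / 106.493318 = 2.853931


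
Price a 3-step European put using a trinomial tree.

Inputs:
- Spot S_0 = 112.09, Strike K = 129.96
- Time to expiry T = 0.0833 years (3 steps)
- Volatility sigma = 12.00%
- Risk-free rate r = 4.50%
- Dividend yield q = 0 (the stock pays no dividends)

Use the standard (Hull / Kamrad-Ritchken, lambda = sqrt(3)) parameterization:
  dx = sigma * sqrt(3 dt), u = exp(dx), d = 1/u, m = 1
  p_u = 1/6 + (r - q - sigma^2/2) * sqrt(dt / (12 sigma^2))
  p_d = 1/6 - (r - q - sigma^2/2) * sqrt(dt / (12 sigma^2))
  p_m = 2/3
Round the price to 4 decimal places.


Answer: Price = V(0,0) = 17.3839

Derivation:
dt = T/N = 0.027767; dx = sigma*sqrt(3*dt) = 0.034634
u = exp(dx) = 1.035241; d = 1/u = 0.965959
p_u = 0.181819, p_m = 0.666667, p_d = 0.151514
Discount per step: exp(-r*dt) = 0.998751
Stock lattice S(k, j) with j the centered position index:
  k=0: S(0,+0) = 112.0900
  k=1: S(1,-1) = 108.2743; S(1,+0) = 112.0900; S(1,+1) = 116.0401
  k=2: S(2,-2) = 104.5885; S(2,-1) = 108.2743; S(2,+0) = 112.0900; S(2,+1) = 116.0401; S(2,+2) = 120.1295
  k=3: S(3,-3) = 101.0282; S(3,-2) = 104.5885; S(3,-1) = 108.2743; S(3,+0) = 112.0900; S(3,+1) = 116.0401; S(3,+2) = 120.1295; S(3,+3) = 124.3630
Terminal payoffs V(N, j) = max(K - S_T, 0):
  V(3,-3) = 28.931783; V(3,-2) = 25.371464; V(3,-1) = 21.685677; V(3,+0) = 17.870000; V(3,+1) = 13.919855; V(3,+2) = 9.830504; V(3,+3) = 5.597041
Backward induction: V(k, j) = exp(-r*dt) * [p_u * V(k+1, j+1) + p_m * V(k+1, j) + p_d * V(k+1, j-1)]
  V(2,-2) = exp(-r*dt) * [p_u*21.685677 + p_m*25.371464 + p_d*28.931783] = 25.209238
  V(2,-1) = exp(-r*dt) * [p_u*17.870000 + p_m*21.685677 + p_d*25.371464] = 21.523453
  V(2,+0) = exp(-r*dt) * [p_u*13.919855 + p_m*17.870000 + p_d*21.685677] = 17.707778
  V(2,+1) = exp(-r*dt) * [p_u*9.830504 + p_m*13.919855 + p_d*17.870000] = 13.757635
  V(2,+2) = exp(-r*dt) * [p_u*5.597041 + p_m*9.830504 + p_d*13.919855] = 9.668286
  V(1,-1) = exp(-r*dt) * [p_u*17.707778 + p_m*21.523453 + p_d*25.209238] = 21.361432
  V(1,+0) = exp(-r*dt) * [p_u*13.757635 + p_m*17.707778 + p_d*21.523453] = 17.545759
  V(1,+1) = exp(-r*dt) * [p_u*9.668286 + p_m*13.757635 + p_d*17.707778] = 13.595618
  V(0,+0) = exp(-r*dt) * [p_u*13.595618 + p_m*17.545759 + p_d*21.361432] = 17.383942


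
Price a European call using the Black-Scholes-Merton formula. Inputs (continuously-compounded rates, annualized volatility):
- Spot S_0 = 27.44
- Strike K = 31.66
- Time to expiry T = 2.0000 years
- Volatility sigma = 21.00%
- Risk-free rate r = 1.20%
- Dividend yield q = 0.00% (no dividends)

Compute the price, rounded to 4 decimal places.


d1 = (ln(S/K) + (r - q + 0.5*sigma^2) * T) / (sigma * sqrt(T)) = -0.25237736
d2 = d1 - sigma * sqrt(T) = -0.54936221
exp(-rT) = 0.97628571; exp(-qT) = 1.00000000
C = S_0 * exp(-qT) * N(d1) - K * exp(-rT) * N(d2)
N(d1) = 0.40037470; N(d2) = 0.29137845
C = 27.4400 * 1.00000000 * 0.40037470 - 31.6600 * 0.97628571 * 0.29137845 = 1.9800

Answer: Price = 1.9800


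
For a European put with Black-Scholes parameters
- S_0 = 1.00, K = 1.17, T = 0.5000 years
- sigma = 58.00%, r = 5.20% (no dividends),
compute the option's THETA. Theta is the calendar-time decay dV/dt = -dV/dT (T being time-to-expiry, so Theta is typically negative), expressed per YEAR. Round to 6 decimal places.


d1 = -0.1143653753; d2 = -0.5244873084
phi(d1) = 0.3963418222; exp(-qT) = 1.0000000000; exp(-rT) = 0.9743350896
Theta = -S*exp(-qT)*phi(d1)*sigma/(2*sqrt(T)) + r*K*exp(-rT)*N(-d2) - q*S*exp(-qT)*N(-d1)
N(-d1) = 0.5455259198; N(-d2) = 0.7000301775; sqrt(T) = 0.7071067812
Term 1 = -1.0000 * 1.0000000000 * 0.3963418222 * 0.5800 / (2 * 0.7071067812) = -0.1625484743
Term 2 = 0.0520 * 1.1700 * 0.9743350896 * 0.7000301775 = 0.0414967717
Term 3 = 0 (no dividend yield, q = 0)
Theta = -0.1625484743 + (0.0414967717) + (0.0000000000) = -0.121052

Answer: Theta = -0.121052


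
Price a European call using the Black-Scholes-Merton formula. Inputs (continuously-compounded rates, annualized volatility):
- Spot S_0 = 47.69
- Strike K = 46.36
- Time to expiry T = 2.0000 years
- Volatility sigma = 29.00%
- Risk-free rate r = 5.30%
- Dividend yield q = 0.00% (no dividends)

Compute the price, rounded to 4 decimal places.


Answer: Price = 10.6377

Derivation:
d1 = (ln(S/K) + (r - q + 0.5*sigma^2) * T) / (sigma * sqrt(T)) = 0.53248728
d2 = d1 - sigma * sqrt(T) = 0.12236535
exp(-rT) = 0.89942465; exp(-qT) = 1.00000000
C = S_0 * exp(-qT) * N(d1) - K * exp(-rT) * N(d2)
N(d1) = 0.70280573; N(d2) = 0.54869516
C = 47.6900 * 1.00000000 * 0.70280573 - 46.3600 * 0.89942465 * 0.54869516 = 10.6377


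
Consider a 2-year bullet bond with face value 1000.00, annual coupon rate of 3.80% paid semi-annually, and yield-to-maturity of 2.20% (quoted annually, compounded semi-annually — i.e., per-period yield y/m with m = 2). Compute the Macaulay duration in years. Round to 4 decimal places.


Coupon per period c = face * coupon_rate / m = 19.000000
Periods per year m = 2; per-period yield y/m = 0.011000
Number of cashflows N = 4
Cashflows (t years, CF_t, discount factor 1/(1+y/m)^(m*t), PV):
  t = 0.5000: CF_t = 19.000000, DF = 0.989120, PV = 18.793274
  t = 1.0000: CF_t = 19.000000, DF = 0.978358, PV = 18.588797
  t = 1.5000: CF_t = 19.000000, DF = 0.967713, PV = 18.386545
  t = 2.0000: CF_t = 1019.000000, DF = 0.957184, PV = 975.370377
Price P = sum_t PV_t = 1031.138994
Macaulay numerator sum_t t * PV_t:
  t * PV_t at t = 0.5000: 9.396637
  t * PV_t at t = 1.0000: 18.588797
  t * PV_t at t = 1.5000: 27.579818
  t * PV_t at t = 2.0000: 1950.740755
Macaulay duration D = (sum_t t * PV_t) / P = 2006.306007 / 1031.138994 = 1.945718

Answer: Macaulay duration = 1.9457 years


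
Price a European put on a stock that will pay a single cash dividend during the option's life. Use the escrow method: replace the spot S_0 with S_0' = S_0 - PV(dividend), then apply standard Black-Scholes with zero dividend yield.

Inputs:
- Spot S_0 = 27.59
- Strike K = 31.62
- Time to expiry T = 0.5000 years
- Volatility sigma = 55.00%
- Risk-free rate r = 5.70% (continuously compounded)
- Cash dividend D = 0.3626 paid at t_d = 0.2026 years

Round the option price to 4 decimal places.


PV(D) = D * exp(-r * t_d) = 0.3626 * 0.98851822 = 0.35843671
S_0' = S_0 - PV(D) = 27.5900 - 0.35843671 = 27.23156329
d1 = (ln(S_0'/K) + (r + sigma^2/2)*T) / (sigma*sqrt(T)) = -0.11644921
d2 = d1 - sigma*sqrt(T) = -0.50535794
exp(-rT) = 0.97190229
N(-d1) = 0.54635173; N(-d2) = 0.69334627
P = K * exp(-rT) * N(-d2) - S_0' * N(-d1) = 31.6200 * 0.97190229 * 0.69334627 - 27.23156329 * 0.54635173 = 6.4296

Answer: Price = 6.4296
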